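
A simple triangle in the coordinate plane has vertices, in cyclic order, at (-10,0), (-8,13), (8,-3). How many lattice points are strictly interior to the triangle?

111

The shoelace formula gives twice the area as |[(-10)·13 − (-8)·0] + [(-8)·(-3) − 8·13] + [8·0 − (-10)·(-3)]| = 240, so the area is 120.
Along each edge there are gcd(|Δx|,|Δy|)+1 lattice points, so counting each shared vertex once the boundary has gcd(2,13) + gcd(16,16) + gcd(18,3) = 1+16+3 = 20.
By Pick's theorem A = I + B/2 − 1, so I = 120 − 20/2 + 1 = 111.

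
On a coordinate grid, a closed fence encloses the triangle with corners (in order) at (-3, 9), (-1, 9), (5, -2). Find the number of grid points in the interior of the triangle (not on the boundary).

10

By the shoelace formula, twice the signed area is |[(-3)·9 − (-1)·9] + [(-1)·(-2) − 5·9] + [5·9 − (-3)·(-2)]| = 22, so the area is 11.
Along each edge there are gcd(|Δx|,|Δy|)+1 lattice points, so counting each shared vertex once the boundary has gcd(2,0) + gcd(6,11) + gcd(8,11) = 2+1+1 = 4.
By Pick's theorem A = I + B/2 − 1, so I = 11 − 4/2 + 1 = 10.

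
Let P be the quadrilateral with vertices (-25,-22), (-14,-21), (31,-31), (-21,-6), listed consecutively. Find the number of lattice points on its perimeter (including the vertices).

11

Summing gcd(|Δx|,|Δy|) over the edges gives the boundary count: gcd(11,1) + gcd(45,10) + gcd(52,25) + gcd(4,16) = 1+5+1+4 = 11.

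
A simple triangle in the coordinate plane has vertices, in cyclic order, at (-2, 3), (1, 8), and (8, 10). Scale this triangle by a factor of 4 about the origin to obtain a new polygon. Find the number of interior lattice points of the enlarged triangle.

227

Using the shoelace formula, 2A = |((-2)·8 − 1·3) + (1·10 − 8·8) + (8·3 − (-2)·10)| = 29, so the area is 29/2.
Along each edge there are gcd(|Δx|,|Δy|)+1 lattice points, so counting each shared vertex once the boundary has gcd(3,5) + gcd(7,2) + gcd(10,7) = 1+1+1 = 3.
Scaling by 4 multiplies the area by 4² = 16 (so the new area is 232) and multiplies the boundary lattice-point count by 4, giving 12.
By Pick's theorem, the interior count of the dilated polygon is 232 − 12/2 + 1 = 227.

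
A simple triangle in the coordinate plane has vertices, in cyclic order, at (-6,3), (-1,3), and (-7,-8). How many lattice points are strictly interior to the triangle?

25

The shoelace formula gives twice the area as |((-6)·3 − (-1)·3) + ((-1)·(-8) − (-7)·3) + ((-7)·3 − (-6)·(-8))| = 55, so the area is 27.5.
The number of boundary lattice points is Σ gcd(|Δx|,|Δy|) = gcd(5,0) + gcd(6,11) + gcd(1,11) = 5+1+1 = 7.
Pick's theorem gives I = A − B/2 + 1 = 27.5 − 7/2 + 1 = 25.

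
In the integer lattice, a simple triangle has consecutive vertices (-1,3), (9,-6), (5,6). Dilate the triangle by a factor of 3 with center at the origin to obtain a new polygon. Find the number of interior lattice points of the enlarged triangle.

367

The shoelace formula gives twice the area as |[(-1)·(-6) − 9·3] + [9·6 − 5·(-6)] + [5·3 − (-1)·6]| = 84, so the area is 42.
Summing gcd(|Δx|,|Δy|) over the edges gives the boundary count: gcd(10,9) + gcd(4,12) + gcd(6,3) = 1+4+3 = 8.
Scaling by 3 multiplies the area by 3² = 9 (so the new area is 378) and multiplies the boundary lattice-point count by 3, giving 24.
By Pick's theorem, the interior count of the dilated polygon is 378 − 24/2 + 1 = 367.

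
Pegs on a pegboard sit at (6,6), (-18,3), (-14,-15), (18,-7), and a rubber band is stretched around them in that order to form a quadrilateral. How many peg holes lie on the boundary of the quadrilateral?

14

Summing gcd(|Δx|,|Δy|) over the edges gives the boundary count: gcd(24,3) + gcd(4,18) + gcd(32,8) + gcd(12,13) = 3+2+8+1 = 14.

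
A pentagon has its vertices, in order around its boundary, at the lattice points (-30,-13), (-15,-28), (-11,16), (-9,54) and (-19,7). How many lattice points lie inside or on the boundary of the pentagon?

546

The shoelace formula gives twice the area as |((-30)·(-28) − (-15)·(-13)) + ((-15)·16 − (-11)·(-28)) + ((-11)·54 − (-9)·16) + ((-9)·7 − (-19)·54) + ((-19)·(-13) − (-30)·7)| = 1067, so the area is 1067/2.
The number of boundary lattice points is Σ gcd(|Δx|,|Δy|) = gcd(15,15) + gcd(4,44) + gcd(2,38) + gcd(10,47) + gcd(11,20) = 15+4+2+1+1 = 23.
Pick's theorem gives I = A − B/2 + 1 = 1067/2 − 23/2 + 1 = 523, so the closed region contains I + B = 523 + 23 = 546 lattice points.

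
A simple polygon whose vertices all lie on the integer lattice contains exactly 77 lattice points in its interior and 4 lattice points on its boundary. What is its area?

78

By Pick's theorem, A = I + B/2 − 1 = 77 + 4/2 − 1 = 78.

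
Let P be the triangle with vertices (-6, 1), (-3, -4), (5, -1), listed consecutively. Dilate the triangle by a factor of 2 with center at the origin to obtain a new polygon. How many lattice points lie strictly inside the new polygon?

Using the shoelace formula, 2A = |[(-6)·(-4) − (-3)·1] + [(-3)·(-1) − 5·(-4)] + [5·1 − (-6)·(-1)]| = 49, so the area is 49/2.
The number of boundary lattice points is Σ gcd(|Δx|,|Δy|) = gcd(3,5) + gcd(8,3) + gcd(11,2) = 1+1+1 = 3.
Scaling by 2 multiplies the area by 2² = 4 (so the new area is 98) and multiplies the boundary lattice-point count by 2, giving 6.
By Pick's theorem, the interior count of the dilated polygon is 98 − 6/2 + 1 = 96.

96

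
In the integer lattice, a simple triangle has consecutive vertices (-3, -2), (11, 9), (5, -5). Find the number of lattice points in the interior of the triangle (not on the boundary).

64

Using the shoelace formula, 2A = |((-3)·9 − 11·(-2)) + (11·(-5) − 5·9) + (5·(-2) − (-3)·(-5))| = 130, so the area is 65.
Summing gcd(|Δx|,|Δy|) over the edges gives the boundary count: gcd(14,11) + gcd(6,14) + gcd(8,3) = 1+2+1 = 4.
Pick's theorem gives I = A − B/2 + 1 = 65 − 4/2 + 1 = 64.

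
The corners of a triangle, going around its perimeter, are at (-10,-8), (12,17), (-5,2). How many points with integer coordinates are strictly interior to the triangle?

By the shoelace formula, twice the signed area is |((-10)·17 − 12·(-8)) + (12·2 − (-5)·17) + ((-5)·(-8) − (-10)·2)| = 95, so the area is 47.5.
The number of boundary lattice points is Σ gcd(|Δx|,|Δy|) = gcd(22,25) + gcd(17,15) + gcd(5,10) = 1+1+5 = 7.
By Pick's theorem A = I + B/2 − 1, so I = 47.5 − 7/2 + 1 = 45.

45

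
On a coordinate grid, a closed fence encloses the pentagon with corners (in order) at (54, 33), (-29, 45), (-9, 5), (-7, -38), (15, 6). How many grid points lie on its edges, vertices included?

47

Along each edge there are gcd(|Δx|,|Δy|)+1 lattice points, so counting each shared vertex once the boundary has gcd(83,12) + gcd(20,40) + gcd(2,43) + gcd(22,44) + gcd(39,27) = 1+20+1+22+3 = 47.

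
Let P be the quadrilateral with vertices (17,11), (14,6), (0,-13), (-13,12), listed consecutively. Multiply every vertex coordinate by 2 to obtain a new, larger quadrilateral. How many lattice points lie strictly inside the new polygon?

1497

By the shoelace formula, twice the signed area is |[17·6 − 14·11] + [14·(-13) − 0·6] + [0·12 − (-13)·(-13)] + [(-13)·11 − 17·12]| = 750, so the area is 375.
The number of boundary lattice points is Σ gcd(|Δx|,|Δy|) = gcd(3,5) + gcd(14,19) + gcd(13,25) + gcd(30,1) = 1+1+1+1 = 4.
Scaling by 2 multiplies the area by 2² = 4 (so the new area is 1500) and multiplies the boundary lattice-point count by 2, giving 8.
By Pick's theorem, the interior count of the dilated polygon is 1500 − 8/2 + 1 = 1497.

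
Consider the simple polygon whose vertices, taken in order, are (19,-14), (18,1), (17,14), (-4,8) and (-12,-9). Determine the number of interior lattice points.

582

Using the shoelace formula, 2A = |(19·1 − 18·(-14)) + (18·14 − 17·1) + (17·8 − (-4)·14) + ((-4)·(-9) − (-12)·8) + ((-12)·(-14) − 19·(-9))| = 1169, so the area is 584.5.
Along each edge there are gcd(|Δx|,|Δy|)+1 lattice points, so counting each shared vertex once the boundary has gcd(1,15) + gcd(1,13) + gcd(21,6) + gcd(8,17) + gcd(31,5) = 1+1+3+1+1 = 7.
Pick's theorem gives I = A − B/2 + 1 = 584.5 − 7/2 + 1 = 582.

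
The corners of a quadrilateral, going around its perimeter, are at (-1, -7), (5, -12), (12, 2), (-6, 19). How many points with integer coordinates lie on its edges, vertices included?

10

Along each edge there are gcd(|Δx|,|Δy|)+1 lattice points, so counting each shared vertex once the boundary has gcd(6,5) + gcd(7,14) + gcd(18,17) + gcd(5,26) = 1+7+1+1 = 10.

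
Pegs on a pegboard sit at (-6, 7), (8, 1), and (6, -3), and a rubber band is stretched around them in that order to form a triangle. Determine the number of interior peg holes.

32

The shoelace formula gives twice the area as |((-6)·1 − 8·7) + (8·(-3) − 6·1) + (6·7 − (-6)·(-3))| = 68, so the area is 34.
The number of boundary lattice points is Σ gcd(|Δx|,|Δy|) = gcd(14,6) + gcd(2,4) + gcd(12,10) = 2+2+2 = 6.
Pick's theorem gives I = A − B/2 + 1 = 34 − 6/2 + 1 = 32.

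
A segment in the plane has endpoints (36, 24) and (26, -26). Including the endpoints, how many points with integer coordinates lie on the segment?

The number of lattice points on a segment between lattice points is gcd(|Δx|,|Δy|) + 1 = gcd(10,50) + 1 = 10 + 1 = 11.

11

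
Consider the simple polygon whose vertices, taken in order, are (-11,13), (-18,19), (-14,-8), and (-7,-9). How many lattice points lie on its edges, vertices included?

The number of boundary lattice points is Σ gcd(|Δx|,|Δy|) = gcd(7,6) + gcd(4,27) + gcd(7,1) + gcd(4,22) = 1+1+1+2 = 5.

5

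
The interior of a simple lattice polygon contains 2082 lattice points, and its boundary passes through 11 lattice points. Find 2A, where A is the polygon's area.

4173

By Pick's theorem, A = I + B/2 − 1 = 2082 + 11/2 − 1 = 4173/2.
Hence 2A = 4173.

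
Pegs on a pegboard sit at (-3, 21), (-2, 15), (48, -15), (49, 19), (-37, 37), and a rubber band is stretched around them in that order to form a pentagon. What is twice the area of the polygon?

By the shoelace formula, twice the signed area is |[(-3)·15 − (-2)·21] + [(-2)·(-15) − 48·15] + [48·19 − 49·(-15)] + [49·37 − (-37)·19] + [(-37)·21 − (-3)·37]| = 2804, so the area is 1402.

2804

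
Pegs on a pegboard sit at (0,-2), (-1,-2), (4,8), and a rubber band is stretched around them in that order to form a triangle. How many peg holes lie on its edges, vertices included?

8

Summing gcd(|Δx|,|Δy|) over the edges gives the boundary count: gcd(1,0) + gcd(5,10) + gcd(4,10) = 1+5+2 = 8.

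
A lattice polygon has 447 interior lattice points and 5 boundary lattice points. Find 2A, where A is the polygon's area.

897

Pick's theorem states A = I + B/2 − 1, so A = 447 + 5/2 − 1 = 897/2.
Hence 2A = 897.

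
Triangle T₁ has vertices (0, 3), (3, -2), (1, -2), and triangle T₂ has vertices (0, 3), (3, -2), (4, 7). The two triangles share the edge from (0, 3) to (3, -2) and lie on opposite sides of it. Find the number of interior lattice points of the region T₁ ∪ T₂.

18

The union is the simple quadrilateral with vertices (0, 3), (1, -2), (3, -2), (4, 7) in order.
The shoelace formula gives twice the area as |[0·(-2) − 1·3] + [1·(-2) − 3·(-2)] + [3·7 − 4·(-2)] + [4·3 − 0·7]| = 42, so the area is 21.
The number of boundary lattice points is Σ gcd(|Δx|,|Δy|) = gcd(1,5) + gcd(2,0) + gcd(1,9) + gcd(4,4) = 1+2+1+4 = 8.
By Pick's theorem I = A − B/2 + 1 = 21 − 8/2 + 1 = 18.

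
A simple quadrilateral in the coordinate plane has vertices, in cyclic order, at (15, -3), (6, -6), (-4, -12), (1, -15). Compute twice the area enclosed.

126

Using the shoelace formula, 2A = |[15·(-6) − 6·(-3)] + [6·(-12) − (-4)·(-6)] + [(-4)·(-15) − 1·(-12)] + [1·(-3) − 15·(-15)]| = 126, so the area is 63.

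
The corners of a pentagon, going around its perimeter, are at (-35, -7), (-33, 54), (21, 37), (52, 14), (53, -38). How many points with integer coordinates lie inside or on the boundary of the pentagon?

5266

Using the shoelace formula, 2A = |((-35)·54 − (-33)·(-7)) + ((-33)·37 − 21·54) + (21·14 − 52·37) + (52·(-38) − 53·14) + (53·(-7) − (-35)·(-38))| = 10525, so the area is 5262.5.
Summing gcd(|Δx|,|Δy|) over the edges gives the boundary count: gcd(2,61) + gcd(54,17) + gcd(31,23) + gcd(1,52) + gcd(88,31) = 1+1+1+1+1 = 5.
Pick's theorem gives I = A − B/2 + 1 = 5262.5 − 5/2 + 1 = 5261, so the closed region contains I + B = 5261 + 5 = 5266 lattice points.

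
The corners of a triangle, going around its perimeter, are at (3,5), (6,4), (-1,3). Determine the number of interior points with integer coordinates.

By the shoelace formula, twice the signed area is |[3·4 − 6·5] + [6·3 − (-1)·4] + [(-1)·5 − 3·3]| = 10, so the area is 5.
Summing gcd(|Δx|,|Δy|) over the edges gives the boundary count: gcd(3,1) + gcd(7,1) + gcd(4,2) = 1+1+2 = 4.
Pick's theorem gives I = A − B/2 + 1 = 5 − 4/2 + 1 = 4.

4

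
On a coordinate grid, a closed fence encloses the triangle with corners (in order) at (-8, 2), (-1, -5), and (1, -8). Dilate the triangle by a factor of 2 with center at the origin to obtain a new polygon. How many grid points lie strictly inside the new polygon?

By the shoelace formula, twice the signed area is |((-8)·(-5) − (-1)·2) + ((-1)·(-8) − 1·(-5)) + (1·2 − (-8)·(-8))| = 7, so the area is 3.5.
Along each edge there are gcd(|Δx|,|Δy|)+1 lattice points, so counting each shared vertex once the boundary has gcd(7,7) + gcd(2,3) + gcd(9,10) = 7+1+1 = 9.
Scaling by 2 multiplies the area by 2² = 4 (so the new area is 14) and multiplies the boundary lattice-point count by 2, giving 18.
By Pick's theorem, the interior count of the dilated polygon is 14 − 18/2 + 1 = 6.

6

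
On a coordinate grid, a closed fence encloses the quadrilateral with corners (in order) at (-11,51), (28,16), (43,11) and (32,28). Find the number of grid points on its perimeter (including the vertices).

Summing gcd(|Δx|,|Δy|) over the edges gives the boundary count: gcd(39,35) + gcd(15,5) + gcd(11,17) + gcd(43,23) = 1+5+1+1 = 8.

8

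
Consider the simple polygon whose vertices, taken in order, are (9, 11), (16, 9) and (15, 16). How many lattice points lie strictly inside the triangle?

23

The shoelace formula gives twice the area as |(9·9 − 16·11) + (16·16 − 15·9) + (15·11 − 9·16)| = 47, so the area is 23.5.
Summing gcd(|Δx|,|Δy|) over the edges gives the boundary count: gcd(7,2) + gcd(1,7) + gcd(6,5) = 1+1+1 = 3.
Pick's theorem gives I = A − B/2 + 1 = 23.5 − 3/2 + 1 = 23.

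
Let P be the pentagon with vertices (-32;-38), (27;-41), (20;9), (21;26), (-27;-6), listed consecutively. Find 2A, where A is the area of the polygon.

By the shoelace formula, twice the signed area is |((-32)·(-41) − 27·(-38)) + (27·9 − 20·(-41)) + (20·26 − 21·9) + (21·(-6) − (-27)·26) + ((-27)·(-38) − (-32)·(-6))| = 5142, so the area is 2571.

5142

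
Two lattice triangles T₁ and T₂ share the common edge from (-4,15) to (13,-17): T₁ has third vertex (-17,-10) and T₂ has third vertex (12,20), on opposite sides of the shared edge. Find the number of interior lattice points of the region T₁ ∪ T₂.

The union is the simple quadrilateral with vertices (-4,15), (-17,-10), (13,-17), (12,20) in order.
The shoelace formula gives twice the area as |((-4)·(-10) − (-17)·15) + ((-17)·(-17) − 13·(-10)) + (13·20 − 12·(-17)) + (12·15 − (-4)·20)| = 1438, so the area is 719.
The number of boundary lattice points is Σ gcd(|Δx|,|Δy|) = gcd(13,25) + gcd(30,7) + gcd(1,37) + gcd(16,5) = 1+1+1+1 = 4.
By Pick's theorem I = A − B/2 + 1 = 719 − 4/2 + 1 = 718.

718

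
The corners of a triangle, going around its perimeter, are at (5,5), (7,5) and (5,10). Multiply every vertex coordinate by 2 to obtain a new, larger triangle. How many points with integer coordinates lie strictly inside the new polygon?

Using the shoelace formula, 2A = |(5·5 − 7·5) + (7·10 − 5·5) + (5·5 − 5·10)| = 10, so the area is 5.
Summing gcd(|Δx|,|Δy|) over the edges gives the boundary count: gcd(2,0) + gcd(2,5) + gcd(0,5) = 2+1+5 = 8.
Scaling by 2 multiplies the area by 2² = 4 (so the new area is 20) and multiplies the boundary lattice-point count by 2, giving 16.
By Pick's theorem, the interior count of the dilated polygon is 20 − 16/2 + 1 = 13.

13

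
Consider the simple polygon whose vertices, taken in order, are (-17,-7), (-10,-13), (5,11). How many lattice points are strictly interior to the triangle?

127

Using the shoelace formula, 2A = |((-17)·(-13) − (-10)·(-7)) + ((-10)·11 − 5·(-13)) + (5·(-7) − (-17)·11)| = 258, so the area is 129.
Summing gcd(|Δx|,|Δy|) over the edges gives the boundary count: gcd(7,6) + gcd(15,24) + gcd(22,18) = 1+3+2 = 6.
By Pick's theorem A = I + B/2 − 1, so I = 129 − 6/2 + 1 = 127.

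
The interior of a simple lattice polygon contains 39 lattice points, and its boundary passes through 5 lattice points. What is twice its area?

81

By Pick's theorem, A = I + B/2 − 1 = 39 + 5/2 − 1 = 81/2.
Hence 2A = 81.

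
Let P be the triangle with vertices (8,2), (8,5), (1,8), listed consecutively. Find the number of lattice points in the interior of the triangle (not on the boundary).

9

Using the shoelace formula, 2A = |[8·5 − 8·2] + [8·8 − 1·5] + [1·2 − 8·8]| = 21, so the area is 10.5.
The number of boundary lattice points is Σ gcd(|Δx|,|Δy|) = gcd(0,3) + gcd(7,3) + gcd(7,6) = 3+1+1 = 5.
By Pick's theorem A = I + B/2 − 1, so I = 10.5 − 5/2 + 1 = 9.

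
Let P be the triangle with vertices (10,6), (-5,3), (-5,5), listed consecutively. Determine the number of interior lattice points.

13

By the shoelace formula, twice the signed area is |(10·3 − (-5)·6) + ((-5)·5 − (-5)·3) + ((-5)·6 − 10·5)| = 30, so the area is 15.
Along each edge there are gcd(|Δx|,|Δy|)+1 lattice points, so counting each shared vertex once the boundary has gcd(15,3) + gcd(0,2) + gcd(15,1) = 3+2+1 = 6.
Pick's theorem gives I = A − B/2 + 1 = 15 − 6/2 + 1 = 13.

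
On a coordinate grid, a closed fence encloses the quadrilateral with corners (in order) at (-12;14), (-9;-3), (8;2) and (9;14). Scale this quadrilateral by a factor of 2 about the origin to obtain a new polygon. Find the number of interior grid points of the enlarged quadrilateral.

By the shoelace formula, twice the signed area is |[(-12)·(-3) − (-9)·14] + [(-9)·2 − 8·(-3)] + [8·14 − 9·2] + [9·14 − (-12)·14]| = 556, so the area is 278.
The number of boundary lattice points is Σ gcd(|Δx|,|Δy|) = gcd(3,17) + gcd(17,5) + gcd(1,12) + gcd(21,0) = 1+1+1+21 = 24.
Scaling by 2 multiplies the area by 2² = 4 (so the new area is 1112) and multiplies the boundary lattice-point count by 2, giving 48.
By Pick's theorem, the interior count of the dilated polygon is 1112 − 48/2 + 1 = 1089.

1089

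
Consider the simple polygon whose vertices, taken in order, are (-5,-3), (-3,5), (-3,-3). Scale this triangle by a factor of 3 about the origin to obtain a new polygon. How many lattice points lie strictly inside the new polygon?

55

The shoelace formula gives twice the area as |((-5)·5 − (-3)·(-3)) + ((-3)·(-3) − (-3)·5) + ((-3)·(-3) − (-5)·(-3))| = 16, so the area is 8.
Summing gcd(|Δx|,|Δy|) over the edges gives the boundary count: gcd(2,8) + gcd(0,8) + gcd(2,0) = 2+8+2 = 12.
Scaling by 3 multiplies the area by 3² = 9 (so the new area is 72) and multiplies the boundary lattice-point count by 3, giving 36.
By Pick's theorem, the interior count of the dilated polygon is 72 − 36/2 + 1 = 55.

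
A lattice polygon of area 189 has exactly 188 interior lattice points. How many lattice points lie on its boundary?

Pick's theorem gives A = I + B/2 − 1, so B = 2(A − I + 1) = 2(189 − 188 + 1) = 4.

4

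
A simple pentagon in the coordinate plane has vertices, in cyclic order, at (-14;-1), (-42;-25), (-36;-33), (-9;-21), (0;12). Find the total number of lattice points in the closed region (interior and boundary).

The shoelace formula gives twice the area as |[(-14)·(-25) − (-42)·(-1)] + [(-42)·(-33) − (-36)·(-25)] + [(-36)·(-21) − (-9)·(-33)] + [(-9)·12 − 0·(-21)] + [0·(-1) − (-14)·12]| = 1313, so the area is 1313/2.
Summing gcd(|Δx|,|Δy|) over the edges gives the boundary count: gcd(28,24) + gcd(6,8) + gcd(27,12) + gcd(9,33) + gcd(14,13) = 4+2+3+3+1 = 13.
Pick's theorem gives I = A − B/2 + 1 = 1313/2 − 13/2 + 1 = 651, so the closed region contains I + B = 651 + 13 = 664 lattice points.

664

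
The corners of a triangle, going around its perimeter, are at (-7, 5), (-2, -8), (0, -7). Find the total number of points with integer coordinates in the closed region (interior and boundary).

18

By the shoelace formula, twice the signed area is |((-7)·(-8) − (-2)·5) + ((-2)·(-7) − 0·(-8)) + (0·5 − (-7)·(-7))| = 31, so the area is 15.5.
Along each edge there are gcd(|Δx|,|Δy|)+1 lattice points, so counting each shared vertex once the boundary has gcd(5,13) + gcd(2,1) + gcd(7,12) = 1+1+1 = 3.
Pick's theorem gives I = A − B/2 + 1 = 15.5 − 3/2 + 1 = 15, so the closed region contains I + B = 15 + 3 = 18 lattice points.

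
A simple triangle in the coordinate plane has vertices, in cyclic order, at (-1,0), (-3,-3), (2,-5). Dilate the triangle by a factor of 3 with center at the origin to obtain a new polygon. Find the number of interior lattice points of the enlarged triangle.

82

Using the shoelace formula, 2A = |((-1)·(-3) − (-3)·0) + ((-3)·(-5) − 2·(-3)) + (2·0 − (-1)·(-5))| = 19, so the area is 19/2.
The number of boundary lattice points is Σ gcd(|Δx|,|Δy|) = gcd(2,3) + gcd(5,2) + gcd(3,5) = 1+1+1 = 3.
Scaling by 3 multiplies the area by 3² = 9 (so the new area is 85.5) and multiplies the boundary lattice-point count by 3, giving 9.
By Pick's theorem, the interior count of the dilated polygon is 85.5 − 9/2 + 1 = 82.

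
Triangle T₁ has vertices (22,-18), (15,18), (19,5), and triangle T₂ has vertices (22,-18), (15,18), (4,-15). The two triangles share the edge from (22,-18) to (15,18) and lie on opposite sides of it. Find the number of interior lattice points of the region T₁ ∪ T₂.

333

The union is the simple quadrilateral with vertices (22,-18), (19,5), (15,18), (4,-15) in order.
The shoelace formula gives twice the area as |(22·5 − 19·(-18)) + (19·18 − 15·5) + (15·(-15) − 4·18) + (4·(-18) − 22·(-15))| = 680, so the area is 340.
The number of boundary lattice points is Σ gcd(|Δx|,|Δy|) = gcd(3,23) + gcd(4,13) + gcd(11,33) + gcd(18,3) = 1+1+11+3 = 16.
By Pick's theorem I = A − B/2 + 1 = 340 − 16/2 + 1 = 333.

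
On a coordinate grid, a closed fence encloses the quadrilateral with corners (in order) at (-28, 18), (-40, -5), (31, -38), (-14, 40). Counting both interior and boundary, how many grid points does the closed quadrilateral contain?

Using the shoelace formula, 2A = |((-28)·(-5) − (-40)·18) + ((-40)·(-38) − 31·(-5)) + (31·40 − (-14)·(-38)) + ((-14)·18 − (-28)·40)| = 4111, so the area is 4111/2.
Summing gcd(|Δx|,|Δy|) over the edges gives the boundary count: gcd(12,23) + gcd(71,33) + gcd(45,78) + gcd(14,22) = 1+1+3+2 = 7.
Pick's theorem gives I = A − B/2 + 1 = 4111/2 − 7/2 + 1 = 2053, so the closed region contains I + B = 2053 + 7 = 2060 lattice points.

2060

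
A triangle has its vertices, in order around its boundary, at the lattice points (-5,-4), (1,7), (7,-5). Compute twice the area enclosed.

Using the shoelace formula, 2A = |[(-5)·7 − 1·(-4)] + [1·(-5) − 7·7] + [7·(-4) − (-5)·(-5)]| = 138, so the area is 69.

138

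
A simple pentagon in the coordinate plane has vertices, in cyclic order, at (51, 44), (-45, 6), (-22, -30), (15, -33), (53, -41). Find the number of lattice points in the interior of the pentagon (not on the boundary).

5248

By the shoelace formula, twice the signed area is |[51·6 − (-45)·44] + [(-45)·(-30) − (-22)·6] + [(-22)·(-33) − 15·(-30)] + [15·(-41) − 53·(-33)] + [53·44 − 51·(-41)]| = 10501, so the area is 5250.5.
The number of boundary lattice points is Σ gcd(|Δx|,|Δy|) = gcd(96,38) + gcd(23,36) + gcd(37,3) + gcd(38,8) + gcd(2,85) = 2+1+1+2+1 = 7.
Pick's theorem gives I = A − B/2 + 1 = 5250.5 − 7/2 + 1 = 5248.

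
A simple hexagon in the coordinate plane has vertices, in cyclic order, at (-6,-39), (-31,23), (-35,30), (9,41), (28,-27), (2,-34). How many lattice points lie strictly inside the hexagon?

2867

The shoelace formula gives twice the area as |((-6)·23 − (-31)·(-39)) + ((-31)·30 − (-35)·23) + ((-35)·41 − 9·30) + (9·(-27) − 28·41) + (28·(-34) − 2·(-27)) + (2·(-39) − (-6)·(-34))| = 5748, so the area is 2874.
Along each edge there are gcd(|Δx|,|Δy|)+1 lattice points, so counting each shared vertex once the boundary has gcd(25,62) + gcd(4,7) + gcd(44,11) + gcd(19,68) + gcd(26,7) + gcd(8,5) = 1+1+11+1+1+1 = 16.
By Pick's theorem A = I + B/2 − 1, so I = 2874 − 16/2 + 1 = 2867.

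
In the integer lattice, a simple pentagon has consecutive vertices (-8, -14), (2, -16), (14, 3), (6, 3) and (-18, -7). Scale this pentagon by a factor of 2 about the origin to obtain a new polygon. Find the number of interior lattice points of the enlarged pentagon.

1223

By the shoelace formula, twice the signed area is |[(-8)·(-16) − 2·(-14)] + [2·3 − 14·(-16)] + [14·3 − 6·3] + [6·(-7) − (-18)·3] + [(-18)·(-14) − (-8)·(-7)]| = 618, so the area is 309.
Summing gcd(|Δx|,|Δy|) over the edges gives the boundary count: gcd(10,2) + gcd(12,19) + gcd(8,0) + gcd(24,10) + gcd(10,7) = 2+1+8+2+1 = 14.
Scaling by 2 multiplies the area by 2² = 4 (so the new area is 1236) and multiplies the boundary lattice-point count by 2, giving 28.
By Pick's theorem, the interior count of the dilated polygon is 1236 − 28/2 + 1 = 1223.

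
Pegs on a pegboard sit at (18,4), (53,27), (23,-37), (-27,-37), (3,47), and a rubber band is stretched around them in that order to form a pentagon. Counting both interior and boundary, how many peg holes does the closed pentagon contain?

By the shoelace formula, twice the signed area is |[18·27 − 53·4] + [53·(-37) − 23·27] + [23·(-37) − (-27)·(-37)] + [(-27)·47 − 3·(-37)] + [3·4 − 18·47]| = 6150, so the area is 3075.
The number of boundary lattice points is Σ gcd(|Δx|,|Δy|) = gcd(35,23) + gcd(30,64) + gcd(50,0) + gcd(30,84) + gcd(15,43) = 1+2+50+6+1 = 60.
Pick's theorem gives I = A − B/2 + 1 = 3075 − 60/2 + 1 = 3046, so the closed region contains I + B = 3046 + 60 = 3106 lattice points.

3106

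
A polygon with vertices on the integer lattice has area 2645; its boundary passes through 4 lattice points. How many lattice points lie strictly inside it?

2644

Pick's theorem A = I + B/2 − 1 rearranges to I = A − B/2 + 1 = 2645 − 4/2 + 1 = 2644.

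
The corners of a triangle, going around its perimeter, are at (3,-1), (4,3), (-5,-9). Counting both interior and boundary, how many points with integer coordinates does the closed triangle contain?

19

By the shoelace formula, twice the signed area is |(3·3 − 4·(-1)) + (4·(-9) − (-5)·3) + ((-5)·(-1) − 3·(-9))| = 24, so the area is 12.
The number of boundary lattice points is Σ gcd(|Δx|,|Δy|) = gcd(1,4) + gcd(9,12) + gcd(8,8) = 1+3+8 = 12.
Pick's theorem gives I = A − B/2 + 1 = 12 − 12/2 + 1 = 7, so the closed region contains I + B = 7 + 12 = 19 lattice points.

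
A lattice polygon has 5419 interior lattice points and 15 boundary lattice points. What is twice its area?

By Pick's theorem, A = I + B/2 − 1 = 5419 + 15/2 − 1 = 10851/2.
Hence 2A = 10851.

10851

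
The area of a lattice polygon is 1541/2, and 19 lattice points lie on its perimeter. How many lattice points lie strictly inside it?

762

From Pick's theorem, I = A − B/2 + 1 = 1541/2 − 19/2 + 1 = 762.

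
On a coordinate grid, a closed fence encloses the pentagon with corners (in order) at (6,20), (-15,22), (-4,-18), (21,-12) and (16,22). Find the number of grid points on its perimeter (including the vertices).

Summing gcd(|Δx|,|Δy|) over the edges gives the boundary count: gcd(21,2) + gcd(11,40) + gcd(25,6) + gcd(5,34) + gcd(10,2) = 1+1+1+1+2 = 6.

6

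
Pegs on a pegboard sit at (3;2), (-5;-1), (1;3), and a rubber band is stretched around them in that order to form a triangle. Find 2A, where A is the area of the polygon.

By the shoelace formula, twice the signed area is |(3·(-1) − (-5)·2) + ((-5)·3 − 1·(-1)) + (1·2 − 3·3)| = 14, so the area is 7.

14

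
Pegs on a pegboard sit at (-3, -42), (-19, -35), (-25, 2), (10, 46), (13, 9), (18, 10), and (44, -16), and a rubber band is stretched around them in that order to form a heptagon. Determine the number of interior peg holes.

2955

Using the shoelace formula, 2A = |[(-3)·(-35) − (-19)·(-42)] + [(-19)·2 − (-25)·(-35)] + [(-25)·46 − 10·2] + [10·9 − 13·46] + [13·10 − 18·9] + [18·(-16) − 44·10] + [44·(-42) − (-3)·(-16)]| = 5940, so the area is 2970.
The number of boundary lattice points is Σ gcd(|Δx|,|Δy|) = gcd(16,7) + gcd(6,37) + gcd(35,44) + gcd(3,37) + gcd(5,1) + gcd(26,26) + gcd(47,26) = 1+1+1+1+1+26+1 = 32.
Pick's theorem gives I = A − B/2 + 1 = 2970 − 32/2 + 1 = 2955.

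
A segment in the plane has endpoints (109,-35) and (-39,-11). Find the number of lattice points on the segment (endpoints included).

5

The number of lattice points on a segment between lattice points is gcd(|Δx|,|Δy|) + 1 = gcd(148,24) + 1 = 4 + 1 = 5.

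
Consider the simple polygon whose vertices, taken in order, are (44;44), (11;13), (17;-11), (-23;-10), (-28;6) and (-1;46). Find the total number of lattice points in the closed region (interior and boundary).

2229

By the shoelace formula, twice the signed area is |(44·13 − 11·44) + (11·(-11) − 17·13) + (17·(-10) − (-23)·(-11)) + ((-23)·6 − (-28)·(-10)) + ((-28)·46 − (-1)·6) + ((-1)·44 − 44·46)| = 4445, so the area is 4445/2.
Along each edge there are gcd(|Δx|,|Δy|)+1 lattice points, so counting each shared vertex once the boundary has gcd(33,31) + gcd(6,24) + gcd(40,1) + gcd(5,16) + gcd(27,40) + gcd(45,2) = 1+6+1+1+1+1 = 11.
Pick's theorem gives I = A − B/2 + 1 = 4445/2 − 11/2 + 1 = 2218, so the closed region contains I + B = 2218 + 11 = 2229 lattice points.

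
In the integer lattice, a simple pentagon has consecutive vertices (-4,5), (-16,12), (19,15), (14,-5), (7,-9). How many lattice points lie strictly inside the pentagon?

By the shoelace formula, twice the signed area is |((-4)·12 − (-16)·5) + ((-16)·15 − 19·12) + (19·(-5) − 14·15) + (14·(-9) − 7·(-5)) + (7·5 − (-4)·(-9))| = 833, so the area is 833/2.
Summing gcd(|Δx|,|Δy|) over the edges gives the boundary count: gcd(12,7) + gcd(35,3) + gcd(5,20) + gcd(7,4) + gcd(11,14) = 1+1+5+1+1 = 9.
By Pick's theorem A = I + B/2 − 1, so I = 833/2 − 9/2 + 1 = 413.

413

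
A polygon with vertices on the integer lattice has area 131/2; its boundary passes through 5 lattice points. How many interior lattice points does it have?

64

Pick's theorem A = I + B/2 − 1 rearranges to I = A − B/2 + 1 = 131/2 − 5/2 + 1 = 64.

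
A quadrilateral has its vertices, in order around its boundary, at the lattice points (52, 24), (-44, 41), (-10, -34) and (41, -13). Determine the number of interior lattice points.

The shoelace formula gives twice the area as |(52·41 − (-44)·24) + ((-44)·(-34) − (-10)·41) + ((-10)·(-13) − 41·(-34)) + (41·24 − 52·(-13))| = 8278, so the area is 4139.
The number of boundary lattice points is Σ gcd(|Δx|,|Δy|) = gcd(96,17) + gcd(34,75) + gcd(51,21) + gcd(11,37) = 1+1+3+1 = 6.
By Pick's theorem A = I + B/2 − 1, so I = 4139 − 6/2 + 1 = 4137.

4137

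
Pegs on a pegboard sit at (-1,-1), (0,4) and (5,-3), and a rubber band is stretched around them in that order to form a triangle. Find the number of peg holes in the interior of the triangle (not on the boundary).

15

The shoelace formula gives twice the area as |((-1)·4 − 0·(-1)) + (0·(-3) − 5·4) + (5·(-1) − (-1)·(-3))| = 32, so the area is 16.
Along each edge there are gcd(|Δx|,|Δy|)+1 lattice points, so counting each shared vertex once the boundary has gcd(1,5) + gcd(5,7) + gcd(6,2) = 1+1+2 = 4.
Pick's theorem gives I = A − B/2 + 1 = 16 − 4/2 + 1 = 15.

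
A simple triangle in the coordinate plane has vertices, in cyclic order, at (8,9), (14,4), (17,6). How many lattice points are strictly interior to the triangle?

12

The shoelace formula gives twice the area as |(8·4 − 14·9) + (14·6 − 17·4) + (17·9 − 8·6)| = 27, so the area is 27/2.
Summing gcd(|Δx|,|Δy|) over the edges gives the boundary count: gcd(6,5) + gcd(3,2) + gcd(9,3) = 1+1+3 = 5.
Pick's theorem gives I = A − B/2 + 1 = 27/2 − 5/2 + 1 = 12.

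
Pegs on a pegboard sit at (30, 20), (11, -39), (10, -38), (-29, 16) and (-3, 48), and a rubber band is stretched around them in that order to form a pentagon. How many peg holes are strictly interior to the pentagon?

By the shoelace formula, twice the signed area is |[30·(-39) − 11·20] + [11·(-38) − 10·(-39)] + [10·16 − (-29)·(-38)] + [(-29)·48 − (-3)·16] + [(-3)·20 − 30·48]| = 5204, so the area is 2602.
Summing gcd(|Δx|,|Δy|) over the edges gives the boundary count: gcd(19,59) + gcd(1,1) + gcd(39,54) + gcd(26,32) + gcd(33,28) = 1+1+3+2+1 = 8.
By Pick's theorem A = I + B/2 − 1, so I = 2602 − 8/2 + 1 = 2599.

2599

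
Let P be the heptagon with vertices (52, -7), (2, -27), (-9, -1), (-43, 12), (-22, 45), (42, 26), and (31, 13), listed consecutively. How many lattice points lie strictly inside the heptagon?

The shoelace formula gives twice the area as |[52·(-27) − 2·(-7)] + [2·(-1) − (-9)·(-27)] + [(-9)·12 − (-43)·(-1)] + [(-43)·45 − (-22)·12] + [(-22)·26 − 42·45] + [42·13 − 31·26] + [31·(-7) − 52·13]| = 7072, so the area is 3536.
Along each edge there are gcd(|Δx|,|Δy|)+1 lattice points, so counting each shared vertex once the boundary has gcd(50,20) + gcd(11,26) + gcd(34,13) + gcd(21,33) + gcd(64,19) + gcd(11,13) + gcd(21,20) = 10+1+1+3+1+1+1 = 18.
Pick's theorem gives I = A − B/2 + 1 = 3536 − 18/2 + 1 = 3528.

3528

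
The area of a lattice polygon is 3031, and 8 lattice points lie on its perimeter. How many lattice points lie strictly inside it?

Pick's theorem A = I + B/2 − 1 rearranges to I = A − B/2 + 1 = 3031 − 8/2 + 1 = 3028.

3028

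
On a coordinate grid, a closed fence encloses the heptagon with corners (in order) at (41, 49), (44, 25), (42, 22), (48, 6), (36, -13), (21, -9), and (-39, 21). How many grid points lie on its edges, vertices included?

42

Summing gcd(|Δx|,|Δy|) over the edges gives the boundary count: gcd(3,24) + gcd(2,3) + gcd(6,16) + gcd(12,19) + gcd(15,4) + gcd(60,30) + gcd(80,28) = 3+1+2+1+1+30+4 = 42.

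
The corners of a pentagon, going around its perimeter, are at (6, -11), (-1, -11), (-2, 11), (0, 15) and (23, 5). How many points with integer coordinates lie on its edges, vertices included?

12

Summing gcd(|Δx|,|Δy|) over the edges gives the boundary count: gcd(7,0) + gcd(1,22) + gcd(2,4) + gcd(23,10) + gcd(17,16) = 7+1+2+1+1 = 12.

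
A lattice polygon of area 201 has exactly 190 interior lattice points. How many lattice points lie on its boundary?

24

Pick's theorem gives A = I + B/2 − 1, so B = 2(A − I + 1) = 2(201 − 190 + 1) = 24.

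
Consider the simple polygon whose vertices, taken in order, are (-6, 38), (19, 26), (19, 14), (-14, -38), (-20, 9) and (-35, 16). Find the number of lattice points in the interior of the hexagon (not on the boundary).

The shoelace formula gives twice the area as |((-6)·26 − 19·38) + (19·14 − 19·26) + (19·(-38) − (-14)·14) + ((-14)·9 − (-20)·(-38)) + ((-20)·16 − (-35)·9) + ((-35)·38 − (-6)·16)| = 3757, so the area is 3757/2.
Summing gcd(|Δx|,|Δy|) over the edges gives the boundary count: gcd(25,12) + gcd(0,12) + gcd(33,52) + gcd(6,47) + gcd(15,7) + gcd(29,22) = 1+12+1+1+1+1 = 17.
By Pick's theorem A = I + B/2 − 1, so I = 3757/2 − 17/2 + 1 = 1871.

1871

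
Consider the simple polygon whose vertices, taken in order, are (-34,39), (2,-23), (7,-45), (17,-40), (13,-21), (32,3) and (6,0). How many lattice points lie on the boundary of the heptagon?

Along each edge there are gcd(|Δx|,|Δy|)+1 lattice points, so counting each shared vertex once the boundary has gcd(36,62) + gcd(5,22) + gcd(10,5) + gcd(4,19) + gcd(19,24) + gcd(26,3) + gcd(40,39) = 2+1+5+1+1+1+1 = 12.

12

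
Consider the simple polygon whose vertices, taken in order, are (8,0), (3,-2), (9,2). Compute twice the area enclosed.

The shoelace formula gives twice the area as |[8·(-2) − 3·0] + [3·2 − 9·(-2)] + [9·0 − 8·2]| = 8, so the area is 4.

8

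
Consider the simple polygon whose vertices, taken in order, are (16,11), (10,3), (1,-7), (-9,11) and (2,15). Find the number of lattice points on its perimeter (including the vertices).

8

The number of boundary lattice points is Σ gcd(|Δx|,|Δy|) = gcd(6,8) + gcd(9,10) + gcd(10,18) + gcd(11,4) + gcd(14,4) = 2+1+2+1+2 = 8.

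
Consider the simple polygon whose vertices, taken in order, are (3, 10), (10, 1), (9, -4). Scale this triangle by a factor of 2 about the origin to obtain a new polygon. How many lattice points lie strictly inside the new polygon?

By the shoelace formula, twice the signed area is |[3·1 − 10·10] + [10·(-4) − 9·1] + [9·10 − 3·(-4)]| = 44, so the area is 22.
Summing gcd(|Δx|,|Δy|) over the edges gives the boundary count: gcd(7,9) + gcd(1,5) + gcd(6,14) = 1+1+2 = 4.
Scaling by 2 multiplies the area by 2² = 4 (so the new area is 88) and multiplies the boundary lattice-point count by 2, giving 8.
By Pick's theorem, the interior count of the dilated polygon is 88 − 8/2 + 1 = 85.

85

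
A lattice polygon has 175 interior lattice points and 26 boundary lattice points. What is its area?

187

By Pick's theorem, A = I + B/2 − 1 = 175 + 26/2 − 1 = 187.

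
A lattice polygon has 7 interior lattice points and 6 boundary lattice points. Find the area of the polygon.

Pick's theorem states A = I + B/2 − 1, so A = 7 + 6/2 − 1 = 9.

9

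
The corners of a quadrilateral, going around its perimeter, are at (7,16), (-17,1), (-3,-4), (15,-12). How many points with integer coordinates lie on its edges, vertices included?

10

The number of boundary lattice points is Σ gcd(|Δx|,|Δy|) = gcd(24,15) + gcd(14,5) + gcd(18,8) + gcd(8,28) = 3+1+2+4 = 10.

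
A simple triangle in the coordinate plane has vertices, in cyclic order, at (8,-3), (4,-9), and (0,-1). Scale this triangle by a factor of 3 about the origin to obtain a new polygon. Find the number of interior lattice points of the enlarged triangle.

241

Using the shoelace formula, 2A = |[8·(-9) − 4·(-3)] + [4·(-1) − 0·(-9)] + [0·(-3) − 8·(-1)]| = 56, so the area is 28.
The number of boundary lattice points is Σ gcd(|Δx|,|Δy|) = gcd(4,6) + gcd(4,8) + gcd(8,2) = 2+4+2 = 8.
Scaling by 3 multiplies the area by 3² = 9 (so the new area is 252) and multiplies the boundary lattice-point count by 3, giving 24.
By Pick's theorem, the interior count of the dilated polygon is 252 − 24/2 + 1 = 241.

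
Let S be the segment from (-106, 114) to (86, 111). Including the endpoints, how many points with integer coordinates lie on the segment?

4

The number of lattice points on a segment between lattice points is gcd(|Δx|,|Δy|) + 1 = gcd(192,3) + 1 = 3 + 1 = 4.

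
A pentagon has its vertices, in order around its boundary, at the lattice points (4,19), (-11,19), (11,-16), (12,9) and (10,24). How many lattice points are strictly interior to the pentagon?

The shoelace formula gives twice the area as |[4·19 − (-11)·19] + [(-11)·(-16) − 11·19] + [11·9 − 12·(-16)] + [12·24 − 10·9] + [10·19 − 4·24]| = 835, so the area is 417.5.
Along each edge there are gcd(|Δx|,|Δy|)+1 lattice points, so counting each shared vertex once the boundary has gcd(15,0) + gcd(22,35) + gcd(1,25) + gcd(2,15) + gcd(6,5) = 15+1+1+1+1 = 19.
By Pick's theorem A = I + B/2 − 1, so I = 417.5 − 19/2 + 1 = 409.

409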